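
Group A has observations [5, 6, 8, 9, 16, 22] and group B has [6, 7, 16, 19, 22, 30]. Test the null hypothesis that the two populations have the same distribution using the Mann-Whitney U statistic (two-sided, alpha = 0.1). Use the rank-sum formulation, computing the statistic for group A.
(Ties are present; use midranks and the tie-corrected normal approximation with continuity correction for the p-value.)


Step 1: Combine and sort all 12 observations; assign midranks.
sorted (value, group): (5,X), (6,X), (6,Y), (7,Y), (8,X), (9,X), (16,X), (16,Y), (19,Y), (22,X), (22,Y), (30,Y)
ranks: 5->1, 6->2.5, 6->2.5, 7->4, 8->5, 9->6, 16->7.5, 16->7.5, 19->9, 22->10.5, 22->10.5, 30->12
Step 2: Rank sum for X: R1 = 1 + 2.5 + 5 + 6 + 7.5 + 10.5 = 32.5.
Step 3: U_X = R1 - n1(n1+1)/2 = 32.5 - 6*7/2 = 32.5 - 21 = 11.5.
       U_Y = n1*n2 - U_X = 36 - 11.5 = 24.5.
Step 4: Ties are present, so use the tie-corrected normal approximation (with continuity correction) for the p-value.
Step 5: p-value = 0.334120; compare to alpha = 0.1. fail to reject H0.

U_X = 11.5, p = 0.334120, fail to reject H0 at alpha = 0.1.


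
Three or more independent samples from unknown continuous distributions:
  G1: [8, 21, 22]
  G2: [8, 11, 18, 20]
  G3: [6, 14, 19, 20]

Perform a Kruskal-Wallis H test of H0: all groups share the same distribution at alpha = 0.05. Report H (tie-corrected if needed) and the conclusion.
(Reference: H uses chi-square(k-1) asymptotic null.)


Step 1: Combine all N = 11 observations and assign midranks.
sorted (value, group, rank): (6,G3,1), (8,G1,2.5), (8,G2,2.5), (11,G2,4), (14,G3,5), (18,G2,6), (19,G3,7), (20,G2,8.5), (20,G3,8.5), (21,G1,10), (22,G1,11)
Step 2: Sum ranks within each group.
R_1 = 23.5 (n_1 = 3)
R_2 = 21 (n_2 = 4)
R_3 = 21.5 (n_3 = 4)
Step 3: H = 12/(N(N+1)) * sum(R_i^2/n_i) - 3(N+1)
     = 12/(11*12) * (23.5^2/3 + 21^2/4 + 21.5^2/4) - 3*12
     = 0.090909 * 409.896 - 36
     = 1.263258.
Step 4: Ties present; correction factor C = 1 - 12/(11^3 - 11) = 0.990909. Corrected H = 1.263258 / 0.990909 = 1.274847.
Step 5: Under H0, H ~ chi^2(2); p-value = 0.528653.
Step 6: alpha = 0.05. fail to reject H0.

H = 1.2748, df = 2, p = 0.528653, fail to reject H0.


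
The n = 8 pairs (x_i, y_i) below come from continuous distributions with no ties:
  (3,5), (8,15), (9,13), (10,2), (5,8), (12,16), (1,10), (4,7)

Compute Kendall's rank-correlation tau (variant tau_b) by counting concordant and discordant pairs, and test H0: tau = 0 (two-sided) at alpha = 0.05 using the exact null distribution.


Step 1: Enumerate the 28 unordered pairs (i,j) with i<j and classify each by sign(x_j-x_i) * sign(y_j-y_i).
  (1,2):dx=+5,dy=+10->C; (1,3):dx=+6,dy=+8->C; (1,4):dx=+7,dy=-3->D; (1,5):dx=+2,dy=+3->C
  (1,6):dx=+9,dy=+11->C; (1,7):dx=-2,dy=+5->D; (1,8):dx=+1,dy=+2->C; (2,3):dx=+1,dy=-2->D
  (2,4):dx=+2,dy=-13->D; (2,5):dx=-3,dy=-7->C; (2,6):dx=+4,dy=+1->C; (2,7):dx=-7,dy=-5->C
  (2,8):dx=-4,dy=-8->C; (3,4):dx=+1,dy=-11->D; (3,5):dx=-4,dy=-5->C; (3,6):dx=+3,dy=+3->C
  (3,7):dx=-8,dy=-3->C; (3,8):dx=-5,dy=-6->C; (4,5):dx=-5,dy=+6->D; (4,6):dx=+2,dy=+14->C
  (4,7):dx=-9,dy=+8->D; (4,8):dx=-6,dy=+5->D; (5,6):dx=+7,dy=+8->C; (5,7):dx=-4,dy=+2->D
  (5,8):dx=-1,dy=-1->C; (6,7):dx=-11,dy=-6->C; (6,8):dx=-8,dy=-9->C; (7,8):dx=+3,dy=-3->D
Step 2: C = 18, D = 10, total pairs = 28.
Step 3: tau = (C - D)/(n(n-1)/2) = (18 - 10)/28 = 0.285714.
Step 4: Exact two-sided p-value (enumerate n! = 40320 permutations of y under H0): p = 0.398760.
Step 5: alpha = 0.05. fail to reject H0.

tau_b = 0.2857 (C=18, D=10), p = 0.398760, fail to reject H0.


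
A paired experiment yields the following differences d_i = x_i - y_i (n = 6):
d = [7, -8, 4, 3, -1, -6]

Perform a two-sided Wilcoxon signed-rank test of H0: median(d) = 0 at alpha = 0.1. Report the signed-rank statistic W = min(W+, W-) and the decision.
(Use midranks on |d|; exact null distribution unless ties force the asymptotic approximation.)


Step 1: Drop any zero differences (none here) and take |d_i|.
|d| = [7, 8, 4, 3, 1, 6]
Step 2: Midrank |d_i| (ties get averaged ranks).
ranks: |7|->5, |8|->6, |4|->3, |3|->2, |1|->1, |6|->4
Step 3: Attach original signs; sum ranks with positive sign and with negative sign.
W+ = 5 + 3 + 2 = 10
W- = 6 + 1 + 4 = 11
(Check: W+ + W- = 21 should equal n(n+1)/2 = 21.)
Step 4: Test statistic W = min(W+, W-) = 10.
Step 5: No ties, so the exact null distribution over the 2^6 = 64 sign assignments gives the two-sided p-value = 1.000000.
Step 6: alpha = 0.1. fail to reject H0.

W+ = 10, W- = 11, W = min = 10, p = 1.000000, fail to reject H0.


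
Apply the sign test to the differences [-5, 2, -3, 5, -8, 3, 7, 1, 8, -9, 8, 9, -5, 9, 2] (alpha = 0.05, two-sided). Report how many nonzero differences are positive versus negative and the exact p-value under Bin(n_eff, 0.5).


Step 1: Discard zero differences. Original n = 15; n_eff = number of nonzero differences = 15.
Nonzero differences (with sign): -5, +2, -3, +5, -8, +3, +7, +1, +8, -9, +8, +9, -5, +9, +2
Step 2: Count signs: positive = 10, negative = 5.
Step 3: Under H0: P(positive) = 0.5, so the number of positives S ~ Bin(15, 0.5).
Step 4: Two-sided exact p-value = sum of Bin(15,0.5) probabilities at or below the observed probability = 0.301758.
Step 5: alpha = 0.05. fail to reject H0.

n_eff = 15, pos = 10, neg = 5, p = 0.301758, fail to reject H0.


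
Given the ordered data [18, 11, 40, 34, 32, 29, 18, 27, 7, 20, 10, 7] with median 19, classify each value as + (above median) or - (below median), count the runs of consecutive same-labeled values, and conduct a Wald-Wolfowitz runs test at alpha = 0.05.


Step 1: Compute median = 19; label A = above, B = below.
Labels in order: BBAAAABABABB  (n_A = 6, n_B = 6)
Step 2: Count runs R = 7.
Step 3: Under H0 (random ordering), E[R] = 2*n_A*n_B/(n_A+n_B) + 1 = 2*6*6/12 + 1 = 7.0000.
        Var[R] = 2*n_A*n_B*(2*n_A*n_B - n_A - n_B) / ((n_A+n_B)^2 * (n_A+n_B-1)) = 4320/1584 = 2.7273.
        SD[R] = 1.6514.
Step 4: R = E[R], so z = 0 with no continuity correction.
Step 5: Two-sided p-value via normal approximation = 2*(1 - Phi(|z|)) = 1.000000.
Step 6: alpha = 0.05. fail to reject H0.

R = 7, z = 0.0000, p = 1.000000, fail to reject H0.


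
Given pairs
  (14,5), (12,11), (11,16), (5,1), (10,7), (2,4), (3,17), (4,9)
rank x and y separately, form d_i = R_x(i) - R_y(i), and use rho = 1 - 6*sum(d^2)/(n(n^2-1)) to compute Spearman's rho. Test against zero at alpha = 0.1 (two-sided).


Step 1: Rank x and y separately (midranks; no ties here).
rank(x): 14->8, 12->7, 11->6, 5->4, 10->5, 2->1, 3->2, 4->3
rank(y): 5->3, 11->6, 16->7, 1->1, 7->4, 4->2, 17->8, 9->5
Step 2: d_i = R_x(i) - R_y(i); compute d_i^2.
  (8-3)^2=25, (7-6)^2=1, (6-7)^2=1, (4-1)^2=9, (5-4)^2=1, (1-2)^2=1, (2-8)^2=36, (3-5)^2=4
sum(d^2) = 78.
Step 3: rho = 1 - 6*78 / (8*(8^2 - 1)) = 1 - 468/504 = 0.071429.
Step 4: Under H0, t = rho * sqrt((n-2)/(1-rho^2)) = 0.1754 ~ t(6).
Step 5: Two-sided p-value from the t-distribution with 6 df = 0.866526.
Step 6: alpha = 0.1. fail to reject H0.

rho = 0.0714, p = 0.866526, fail to reject H0 at alpha = 0.1.


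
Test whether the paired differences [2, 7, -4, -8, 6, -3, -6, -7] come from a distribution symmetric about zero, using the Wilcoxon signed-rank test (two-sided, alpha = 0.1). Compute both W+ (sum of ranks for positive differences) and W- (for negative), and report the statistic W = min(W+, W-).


Step 1: Drop any zero differences (none here) and take |d_i|.
|d| = [2, 7, 4, 8, 6, 3, 6, 7]
Step 2: Midrank |d_i| (ties get averaged ranks).
ranks: |2|->1, |7|->6.5, |4|->3, |8|->8, |6|->4.5, |3|->2, |6|->4.5, |7|->6.5
Step 3: Attach original signs; sum ranks with positive sign and with negative sign.
W+ = 1 + 6.5 + 4.5 = 12
W- = 3 + 8 + 2 + 4.5 + 6.5 = 24
(Check: W+ + W- = 36 should equal n(n+1)/2 = 36.)
Step 4: Test statistic W = min(W+, W-) = 12.
Step 5: Ties in |d|, so use the tie-corrected normal approximation.
        E[W] = n(n+1)/4 = 8*9/4 = 18.
        Tie groups: |d|=6 (t=2), |d|=7 (t=2); sum(t^3 - t) = 12.
        Var[W] = n(n+1)(2n+1)/24 - sum(t^3-t)/48 = 1224/24 - 12/48 = 50.75.
        z = (W - E[W]) / sqrt(Var[W]) = (12 - 18) / 7.1239 = -0.8422.
        Two-sided p = 2*Phi(z) = 0.399656.
Step 6: alpha = 0.1. fail to reject H0.

W+ = 12, W- = 24, W = min = 12, p = 0.399656, fail to reject H0.


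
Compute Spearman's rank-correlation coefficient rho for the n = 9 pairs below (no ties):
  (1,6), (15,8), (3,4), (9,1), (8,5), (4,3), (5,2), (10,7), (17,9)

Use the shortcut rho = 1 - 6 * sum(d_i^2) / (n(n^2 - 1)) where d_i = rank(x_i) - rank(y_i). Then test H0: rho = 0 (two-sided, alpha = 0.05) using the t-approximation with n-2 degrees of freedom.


Step 1: Rank x and y separately (midranks; no ties here).
rank(x): 1->1, 15->8, 3->2, 9->6, 8->5, 4->3, 5->4, 10->7, 17->9
rank(y): 6->6, 8->8, 4->4, 1->1, 5->5, 3->3, 2->2, 7->7, 9->9
Step 2: d_i = R_x(i) - R_y(i); compute d_i^2.
  (1-6)^2=25, (8-8)^2=0, (2-4)^2=4, (6-1)^2=25, (5-5)^2=0, (3-3)^2=0, (4-2)^2=4, (7-7)^2=0, (9-9)^2=0
sum(d^2) = 58.
Step 3: rho = 1 - 6*58 / (9*(9^2 - 1)) = 1 - 348/720 = 0.516667.
Step 4: Under H0, t = rho * sqrt((n-2)/(1-rho^2)) = 1.5966 ~ t(7).
Step 5: Two-sided p-value from the t-distribution with 7 df = 0.154390.
Step 6: alpha = 0.05. fail to reject H0.

rho = 0.5167, p = 0.154390, fail to reject H0 at alpha = 0.05.


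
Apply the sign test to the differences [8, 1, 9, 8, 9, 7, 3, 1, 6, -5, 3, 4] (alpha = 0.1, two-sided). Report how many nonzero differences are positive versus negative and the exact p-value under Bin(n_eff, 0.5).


Step 1: Discard zero differences. Original n = 12; n_eff = number of nonzero differences = 12.
Nonzero differences (with sign): +8, +1, +9, +8, +9, +7, +3, +1, +6, -5, +3, +4
Step 2: Count signs: positive = 11, negative = 1.
Step 3: Under H0: P(positive) = 0.5, so the number of positives S ~ Bin(12, 0.5).
Step 4: Two-sided exact p-value = sum of Bin(12,0.5) probabilities at or below the observed probability = 0.006348.
Step 5: alpha = 0.1. reject H0.

n_eff = 12, pos = 11, neg = 1, p = 0.006348, reject H0.


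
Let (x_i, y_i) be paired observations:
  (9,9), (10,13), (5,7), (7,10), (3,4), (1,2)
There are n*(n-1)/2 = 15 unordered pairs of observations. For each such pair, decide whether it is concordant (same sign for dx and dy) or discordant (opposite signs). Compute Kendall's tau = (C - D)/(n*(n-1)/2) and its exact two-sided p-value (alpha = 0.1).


Step 1: Enumerate the 15 unordered pairs (i,j) with i<j and classify each by sign(x_j-x_i) * sign(y_j-y_i).
  (1,2):dx=+1,dy=+4->C; (1,3):dx=-4,dy=-2->C; (1,4):dx=-2,dy=+1->D; (1,5):dx=-6,dy=-5->C
  (1,6):dx=-8,dy=-7->C; (2,3):dx=-5,dy=-6->C; (2,4):dx=-3,dy=-3->C; (2,5):dx=-7,dy=-9->C
  (2,6):dx=-9,dy=-11->C; (3,4):dx=+2,dy=+3->C; (3,5):dx=-2,dy=-3->C; (3,6):dx=-4,dy=-5->C
  (4,5):dx=-4,dy=-6->C; (4,6):dx=-6,dy=-8->C; (5,6):dx=-2,dy=-2->C
Step 2: C = 14, D = 1, total pairs = 15.
Step 3: tau = (C - D)/(n(n-1)/2) = (14 - 1)/15 = 0.866667.
Step 4: Exact two-sided p-value (enumerate n! = 720 permutations of y under H0): p = 0.016667.
Step 5: alpha = 0.1. reject H0.

tau_b = 0.8667 (C=14, D=1), p = 0.016667, reject H0.


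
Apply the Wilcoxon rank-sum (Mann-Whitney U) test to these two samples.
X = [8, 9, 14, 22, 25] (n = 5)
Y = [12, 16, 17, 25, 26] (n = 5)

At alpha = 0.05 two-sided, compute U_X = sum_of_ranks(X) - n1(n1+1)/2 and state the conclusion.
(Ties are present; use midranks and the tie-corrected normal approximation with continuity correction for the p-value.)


Step 1: Combine and sort all 10 observations; assign midranks.
sorted (value, group): (8,X), (9,X), (12,Y), (14,X), (16,Y), (17,Y), (22,X), (25,X), (25,Y), (26,Y)
ranks: 8->1, 9->2, 12->3, 14->4, 16->5, 17->6, 22->7, 25->8.5, 25->8.5, 26->10
Step 2: Rank sum for X: R1 = 1 + 2 + 4 + 7 + 8.5 = 22.5.
Step 3: U_X = R1 - n1(n1+1)/2 = 22.5 - 5*6/2 = 22.5 - 15 = 7.5.
       U_Y = n1*n2 - U_X = 25 - 7.5 = 17.5.
Step 4: Ties are present, so use the tie-corrected normal approximation (with continuity correction) for the p-value.
Step 5: p-value = 0.345742; compare to alpha = 0.05. fail to reject H0.

U_X = 7.5, p = 0.345742, fail to reject H0 at alpha = 0.05.


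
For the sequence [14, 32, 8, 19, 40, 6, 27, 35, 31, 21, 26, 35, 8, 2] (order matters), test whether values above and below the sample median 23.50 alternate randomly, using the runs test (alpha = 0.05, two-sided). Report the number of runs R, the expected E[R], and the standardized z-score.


Step 1: Compute median = 23.50; label A = above, B = below.
Labels in order: BABBABAAABAABB  (n_A = 7, n_B = 7)
Step 2: Count runs R = 9.
Step 3: Under H0 (random ordering), E[R] = 2*n_A*n_B/(n_A+n_B) + 1 = 2*7*7/14 + 1 = 8.0000.
        Var[R] = 2*n_A*n_B*(2*n_A*n_B - n_A - n_B) / ((n_A+n_B)^2 * (n_A+n_B-1)) = 8232/2548 = 3.2308.
        SD[R] = 1.7974.
Step 4: Continuity-corrected z = (R - 0.5 - E[R]) / SD[R] = (9 - 0.5 - 8.0000) / 1.7974 = 0.2782.
Step 5: Two-sided p-value via normal approximation = 2*(1 - Phi(|z|)) = 0.780879.
Step 6: alpha = 0.05. fail to reject H0.

R = 9, z = 0.2782, p = 0.780879, fail to reject H0.


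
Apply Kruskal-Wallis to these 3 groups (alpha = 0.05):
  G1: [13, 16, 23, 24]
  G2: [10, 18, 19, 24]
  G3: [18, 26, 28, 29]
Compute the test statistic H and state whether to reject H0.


Step 1: Combine all N = 12 observations and assign midranks.
sorted (value, group, rank): (10,G2,1), (13,G1,2), (16,G1,3), (18,G2,4.5), (18,G3,4.5), (19,G2,6), (23,G1,7), (24,G1,8.5), (24,G2,8.5), (26,G3,10), (28,G3,11), (29,G3,12)
Step 2: Sum ranks within each group.
R_1 = 20.5 (n_1 = 4)
R_2 = 20 (n_2 = 4)
R_3 = 37.5 (n_3 = 4)
Step 3: H = 12/(N(N+1)) * sum(R_i^2/n_i) - 3(N+1)
     = 12/(12*13) * (20.5^2/4 + 20^2/4 + 37.5^2/4) - 3*13
     = 0.076923 * 556.625 - 39
     = 3.817308.
Step 4: Ties present; correction factor C = 1 - 12/(12^3 - 12) = 0.993007. Corrected H = 3.817308 / 0.993007 = 3.844190.
Step 5: Under H0, H ~ chi^2(2); p-value = 0.146300.
Step 6: alpha = 0.05. fail to reject H0.

H = 3.8442, df = 2, p = 0.146300, fail to reject H0.


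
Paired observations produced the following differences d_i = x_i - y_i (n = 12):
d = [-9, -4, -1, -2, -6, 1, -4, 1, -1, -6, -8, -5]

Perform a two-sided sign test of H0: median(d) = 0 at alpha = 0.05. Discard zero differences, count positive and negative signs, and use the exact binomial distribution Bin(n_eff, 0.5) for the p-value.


Step 1: Discard zero differences. Original n = 12; n_eff = number of nonzero differences = 12.
Nonzero differences (with sign): -9, -4, -1, -2, -6, +1, -4, +1, -1, -6, -8, -5
Step 2: Count signs: positive = 2, negative = 10.
Step 3: Under H0: P(positive) = 0.5, so the number of positives S ~ Bin(12, 0.5).
Step 4: Two-sided exact p-value = sum of Bin(12,0.5) probabilities at or below the observed probability = 0.038574.
Step 5: alpha = 0.05. reject H0.

n_eff = 12, pos = 2, neg = 10, p = 0.038574, reject H0.


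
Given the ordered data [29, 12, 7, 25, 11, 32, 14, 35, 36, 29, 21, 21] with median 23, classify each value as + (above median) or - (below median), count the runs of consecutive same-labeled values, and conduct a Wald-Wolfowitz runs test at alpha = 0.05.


Step 1: Compute median = 23; label A = above, B = below.
Labels in order: ABBABABAAABB  (n_A = 6, n_B = 6)
Step 2: Count runs R = 8.
Step 3: Under H0 (random ordering), E[R] = 2*n_A*n_B/(n_A+n_B) + 1 = 2*6*6/12 + 1 = 7.0000.
        Var[R] = 2*n_A*n_B*(2*n_A*n_B - n_A - n_B) / ((n_A+n_B)^2 * (n_A+n_B-1)) = 4320/1584 = 2.7273.
        SD[R] = 1.6514.
Step 4: Continuity-corrected z = (R - 0.5 - E[R]) / SD[R] = (8 - 0.5 - 7.0000) / 1.6514 = 0.3028.
Step 5: Two-sided p-value via normal approximation = 2*(1 - Phi(|z|)) = 0.762069.
Step 6: alpha = 0.05. fail to reject H0.

R = 8, z = 0.3028, p = 0.762069, fail to reject H0.


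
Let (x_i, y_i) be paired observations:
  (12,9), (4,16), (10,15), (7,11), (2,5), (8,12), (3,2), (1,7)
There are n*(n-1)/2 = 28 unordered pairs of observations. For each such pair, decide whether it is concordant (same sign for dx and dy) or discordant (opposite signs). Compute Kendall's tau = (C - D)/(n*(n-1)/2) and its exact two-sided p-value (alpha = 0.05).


Step 1: Enumerate the 28 unordered pairs (i,j) with i<j and classify each by sign(x_j-x_i) * sign(y_j-y_i).
  (1,2):dx=-8,dy=+7->D; (1,3):dx=-2,dy=+6->D; (1,4):dx=-5,dy=+2->D; (1,5):dx=-10,dy=-4->C
  (1,6):dx=-4,dy=+3->D; (1,7):dx=-9,dy=-7->C; (1,8):dx=-11,dy=-2->C; (2,3):dx=+6,dy=-1->D
  (2,4):dx=+3,dy=-5->D; (2,5):dx=-2,dy=-11->C; (2,6):dx=+4,dy=-4->D; (2,7):dx=-1,dy=-14->C
  (2,8):dx=-3,dy=-9->C; (3,4):dx=-3,dy=-4->C; (3,5):dx=-8,dy=-10->C; (3,6):dx=-2,dy=-3->C
  (3,7):dx=-7,dy=-13->C; (3,8):dx=-9,dy=-8->C; (4,5):dx=-5,dy=-6->C; (4,6):dx=+1,dy=+1->C
  (4,7):dx=-4,dy=-9->C; (4,8):dx=-6,dy=-4->C; (5,6):dx=+6,dy=+7->C; (5,7):dx=+1,dy=-3->D
  (5,8):dx=-1,dy=+2->D; (6,7):dx=-5,dy=-10->C; (6,8):dx=-7,dy=-5->C; (7,8):dx=-2,dy=+5->D
Step 2: C = 18, D = 10, total pairs = 28.
Step 3: tau = (C - D)/(n(n-1)/2) = (18 - 10)/28 = 0.285714.
Step 4: Exact two-sided p-value (enumerate n! = 40320 permutations of y under H0): p = 0.398760.
Step 5: alpha = 0.05. fail to reject H0.

tau_b = 0.2857 (C=18, D=10), p = 0.398760, fail to reject H0.


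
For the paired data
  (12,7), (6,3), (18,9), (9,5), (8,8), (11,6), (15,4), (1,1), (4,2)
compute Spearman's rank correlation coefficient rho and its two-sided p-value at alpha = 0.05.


Step 1: Rank x and y separately (midranks; no ties here).
rank(x): 12->7, 6->3, 18->9, 9->5, 8->4, 11->6, 15->8, 1->1, 4->2
rank(y): 7->7, 3->3, 9->9, 5->5, 8->8, 6->6, 4->4, 1->1, 2->2
Step 2: d_i = R_x(i) - R_y(i); compute d_i^2.
  (7-7)^2=0, (3-3)^2=0, (9-9)^2=0, (5-5)^2=0, (4-8)^2=16, (6-6)^2=0, (8-4)^2=16, (1-1)^2=0, (2-2)^2=0
sum(d^2) = 32.
Step 3: rho = 1 - 6*32 / (9*(9^2 - 1)) = 1 - 192/720 = 0.733333.
Step 4: Under H0, t = rho * sqrt((n-2)/(1-rho^2)) = 2.8538 ~ t(7).
Step 5: Two-sided p-value from the t-distribution with 7 df = 0.024554.
Step 6: alpha = 0.05. reject H0.

rho = 0.7333, p = 0.024554, reject H0 at alpha = 0.05.


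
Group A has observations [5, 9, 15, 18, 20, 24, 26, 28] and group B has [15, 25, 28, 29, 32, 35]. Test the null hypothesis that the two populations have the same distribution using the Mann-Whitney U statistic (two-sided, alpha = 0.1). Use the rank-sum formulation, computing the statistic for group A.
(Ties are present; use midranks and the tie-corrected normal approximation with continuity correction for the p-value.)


Step 1: Combine and sort all 14 observations; assign midranks.
sorted (value, group): (5,X), (9,X), (15,X), (15,Y), (18,X), (20,X), (24,X), (25,Y), (26,X), (28,X), (28,Y), (29,Y), (32,Y), (35,Y)
ranks: 5->1, 9->2, 15->3.5, 15->3.5, 18->5, 20->6, 24->7, 25->8, 26->9, 28->10.5, 28->10.5, 29->12, 32->13, 35->14
Step 2: Rank sum for X: R1 = 1 + 2 + 3.5 + 5 + 6 + 7 + 9 + 10.5 = 44.
Step 3: U_X = R1 - n1(n1+1)/2 = 44 - 8*9/2 = 44 - 36 = 8.
       U_Y = n1*n2 - U_X = 48 - 8 = 40.
Step 4: Ties are present, so use the tie-corrected normal approximation (with continuity correction) for the p-value.
Step 5: p-value = 0.044915; compare to alpha = 0.1. reject H0.

U_X = 8, p = 0.044915, reject H0 at alpha = 0.1.


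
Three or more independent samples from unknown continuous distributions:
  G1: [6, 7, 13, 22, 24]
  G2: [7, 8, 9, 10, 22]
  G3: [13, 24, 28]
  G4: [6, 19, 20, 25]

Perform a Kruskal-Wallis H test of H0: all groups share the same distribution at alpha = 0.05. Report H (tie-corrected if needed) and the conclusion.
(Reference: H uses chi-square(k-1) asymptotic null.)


Step 1: Combine all N = 17 observations and assign midranks.
sorted (value, group, rank): (6,G1,1.5), (6,G4,1.5), (7,G1,3.5), (7,G2,3.5), (8,G2,5), (9,G2,6), (10,G2,7), (13,G1,8.5), (13,G3,8.5), (19,G4,10), (20,G4,11), (22,G1,12.5), (22,G2,12.5), (24,G1,14.5), (24,G3,14.5), (25,G4,16), (28,G3,17)
Step 2: Sum ranks within each group.
R_1 = 40.5 (n_1 = 5)
R_2 = 34 (n_2 = 5)
R_3 = 40 (n_3 = 3)
R_4 = 38.5 (n_4 = 4)
Step 3: H = 12/(N(N+1)) * sum(R_i^2/n_i) - 3(N+1)
     = 12/(17*18) * (40.5^2/5 + 34^2/5 + 40^2/3 + 38.5^2/4) - 3*18
     = 0.039216 * 1463.15 - 54
     = 3.378268.
Step 4: Ties present; correction factor C = 1 - 30/(17^3 - 17) = 0.993873. Corrected H = 3.378268 / 0.993873 = 3.399096.
Step 5: Under H0, H ~ chi^2(3); p-value = 0.334087.
Step 6: alpha = 0.05. fail to reject H0.

H = 3.3991, df = 3, p = 0.334087, fail to reject H0.


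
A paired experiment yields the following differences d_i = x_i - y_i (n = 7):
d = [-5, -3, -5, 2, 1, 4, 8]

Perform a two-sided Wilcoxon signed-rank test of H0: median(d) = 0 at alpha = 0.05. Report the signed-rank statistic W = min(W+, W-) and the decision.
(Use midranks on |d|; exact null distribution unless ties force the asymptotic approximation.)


Step 1: Drop any zero differences (none here) and take |d_i|.
|d| = [5, 3, 5, 2, 1, 4, 8]
Step 2: Midrank |d_i| (ties get averaged ranks).
ranks: |5|->5.5, |3|->3, |5|->5.5, |2|->2, |1|->1, |4|->4, |8|->7
Step 3: Attach original signs; sum ranks with positive sign and with negative sign.
W+ = 2 + 1 + 4 + 7 = 14
W- = 5.5 + 3 + 5.5 = 14
(Check: W+ + W- = 28 should equal n(n+1)/2 = 28.)
Step 4: Test statistic W = min(W+, W-) = 14.
Step 5: Ties in |d|, so use the tie-corrected normal approximation.
        E[W] = n(n+1)/4 = 7*8/4 = 14.
        Tie groups: |d|=5 (t=2); sum(t^3 - t) = 6.
        Var[W] = n(n+1)(2n+1)/24 - sum(t^3-t)/48 = 840/24 - 6/48 = 34.875.
        z = (W - E[W]) / sqrt(Var[W]) = (14 - 14) / 5.9055 = 0.0000.
        Two-sided p = 2*Phi(z) = 1.000000.
Step 6: alpha = 0.05. fail to reject H0.

W+ = 14, W- = 14, W = min = 14, p = 1.000000, fail to reject H0.


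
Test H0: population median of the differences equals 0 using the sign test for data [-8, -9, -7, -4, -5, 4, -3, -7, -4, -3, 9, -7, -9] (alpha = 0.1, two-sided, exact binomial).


Step 1: Discard zero differences. Original n = 13; n_eff = number of nonzero differences = 13.
Nonzero differences (with sign): -8, -9, -7, -4, -5, +4, -3, -7, -4, -3, +9, -7, -9
Step 2: Count signs: positive = 2, negative = 11.
Step 3: Under H0: P(positive) = 0.5, so the number of positives S ~ Bin(13, 0.5).
Step 4: Two-sided exact p-value = sum of Bin(13,0.5) probabilities at or below the observed probability = 0.022461.
Step 5: alpha = 0.1. reject H0.

n_eff = 13, pos = 2, neg = 11, p = 0.022461, reject H0.


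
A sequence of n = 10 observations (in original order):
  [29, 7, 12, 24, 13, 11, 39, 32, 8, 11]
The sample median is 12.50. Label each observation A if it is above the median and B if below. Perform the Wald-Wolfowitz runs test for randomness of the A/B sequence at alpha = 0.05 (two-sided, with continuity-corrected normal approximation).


Step 1: Compute median = 12.50; label A = above, B = below.
Labels in order: ABBAABAABB  (n_A = 5, n_B = 5)
Step 2: Count runs R = 6.
Step 3: Under H0 (random ordering), E[R] = 2*n_A*n_B/(n_A+n_B) + 1 = 2*5*5/10 + 1 = 6.0000.
        Var[R] = 2*n_A*n_B*(2*n_A*n_B - n_A - n_B) / ((n_A+n_B)^2 * (n_A+n_B-1)) = 2000/900 = 2.2222.
        SD[R] = 1.4907.
Step 4: R = E[R], so z = 0 with no continuity correction.
Step 5: Two-sided p-value via normal approximation = 2*(1 - Phi(|z|)) = 1.000000.
Step 6: alpha = 0.05. fail to reject H0.

R = 6, z = 0.0000, p = 1.000000, fail to reject H0.


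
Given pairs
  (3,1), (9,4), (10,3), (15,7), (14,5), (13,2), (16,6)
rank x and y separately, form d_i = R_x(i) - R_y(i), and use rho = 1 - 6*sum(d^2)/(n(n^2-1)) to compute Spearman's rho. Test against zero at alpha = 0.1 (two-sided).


Step 1: Rank x and y separately (midranks; no ties here).
rank(x): 3->1, 9->2, 10->3, 15->6, 14->5, 13->4, 16->7
rank(y): 1->1, 4->4, 3->3, 7->7, 5->5, 2->2, 6->6
Step 2: d_i = R_x(i) - R_y(i); compute d_i^2.
  (1-1)^2=0, (2-4)^2=4, (3-3)^2=0, (6-7)^2=1, (5-5)^2=0, (4-2)^2=4, (7-6)^2=1
sum(d^2) = 10.
Step 3: rho = 1 - 6*10 / (7*(7^2 - 1)) = 1 - 60/336 = 0.821429.
Step 4: Under H0, t = rho * sqrt((n-2)/(1-rho^2)) = 3.2206 ~ t(5).
Step 5: Two-sided p-value from the t-distribution with 5 df = 0.023449.
Step 6: alpha = 0.1. reject H0.

rho = 0.8214, p = 0.023449, reject H0 at alpha = 0.1.


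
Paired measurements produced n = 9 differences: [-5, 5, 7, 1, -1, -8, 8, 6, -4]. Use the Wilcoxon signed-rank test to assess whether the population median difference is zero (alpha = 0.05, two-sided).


Step 1: Drop any zero differences (none here) and take |d_i|.
|d| = [5, 5, 7, 1, 1, 8, 8, 6, 4]
Step 2: Midrank |d_i| (ties get averaged ranks).
ranks: |5|->4.5, |5|->4.5, |7|->7, |1|->1.5, |1|->1.5, |8|->8.5, |8|->8.5, |6|->6, |4|->3
Step 3: Attach original signs; sum ranks with positive sign and with negative sign.
W+ = 4.5 + 7 + 1.5 + 8.5 + 6 = 27.5
W- = 4.5 + 1.5 + 8.5 + 3 = 17.5
(Check: W+ + W- = 45 should equal n(n+1)/2 = 45.)
Step 4: Test statistic W = min(W+, W-) = 17.5.
Step 5: Ties in |d|, so use the tie-corrected normal approximation.
        E[W] = n(n+1)/4 = 9*10/4 = 22.5.
        Tie groups: |d|=1 (t=2), |d|=5 (t=2), |d|=8 (t=2); sum(t^3 - t) = 18.
        Var[W] = n(n+1)(2n+1)/24 - sum(t^3-t)/48 = 1710/24 - 18/48 = 70.875.
        z = (W - E[W]) / sqrt(Var[W]) = (17.5 - 22.5) / 8.4187 = -0.5939.
        Two-sided p = 2*Phi(z) = 0.552570.
Step 6: alpha = 0.05. fail to reject H0.

W+ = 27.5, W- = 17.5, W = min = 17.5, p = 0.552570, fail to reject H0.


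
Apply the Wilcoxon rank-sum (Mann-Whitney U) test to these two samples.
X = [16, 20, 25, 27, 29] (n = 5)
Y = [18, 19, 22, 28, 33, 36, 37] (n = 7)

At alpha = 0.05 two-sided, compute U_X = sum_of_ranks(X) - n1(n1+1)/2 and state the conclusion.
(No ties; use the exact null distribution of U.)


Step 1: Combine and sort all 12 observations; assign midranks.
sorted (value, group): (16,X), (18,Y), (19,Y), (20,X), (22,Y), (25,X), (27,X), (28,Y), (29,X), (33,Y), (36,Y), (37,Y)
ranks: 16->1, 18->2, 19->3, 20->4, 22->5, 25->6, 27->7, 28->8, 29->9, 33->10, 36->11, 37->12
Step 2: Rank sum for X: R1 = 1 + 4 + 6 + 7 + 9 = 27.
Step 3: U_X = R1 - n1(n1+1)/2 = 27 - 5*6/2 = 27 - 15 = 12.
       U_Y = n1*n2 - U_X = 35 - 12 = 23.
Step 4: No ties, so the exact null distribution of U (based on enumerating the C(12,5) = 792 equally likely rank assignments) gives the two-sided p-value.
Step 5: p-value = 0.431818; compare to alpha = 0.05. fail to reject H0.

U_X = 12, p = 0.431818, fail to reject H0 at alpha = 0.05.


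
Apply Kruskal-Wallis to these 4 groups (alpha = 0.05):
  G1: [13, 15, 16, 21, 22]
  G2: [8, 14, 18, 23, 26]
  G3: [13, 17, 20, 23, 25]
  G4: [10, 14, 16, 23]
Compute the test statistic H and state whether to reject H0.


Step 1: Combine all N = 19 observations and assign midranks.
sorted (value, group, rank): (8,G2,1), (10,G4,2), (13,G1,3.5), (13,G3,3.5), (14,G2,5.5), (14,G4,5.5), (15,G1,7), (16,G1,8.5), (16,G4,8.5), (17,G3,10), (18,G2,11), (20,G3,12), (21,G1,13), (22,G1,14), (23,G2,16), (23,G3,16), (23,G4,16), (25,G3,18), (26,G2,19)
Step 2: Sum ranks within each group.
R_1 = 46 (n_1 = 5)
R_2 = 52.5 (n_2 = 5)
R_3 = 59.5 (n_3 = 5)
R_4 = 32 (n_4 = 4)
Step 3: H = 12/(N(N+1)) * sum(R_i^2/n_i) - 3(N+1)
     = 12/(19*20) * (46^2/5 + 52.5^2/5 + 59.5^2/5 + 32^2/4) - 3*20
     = 0.031579 * 1938.5 - 60
     = 1.215789.
Step 4: Ties present; correction factor C = 1 - 42/(19^3 - 19) = 0.993860. Corrected H = 1.215789 / 0.993860 = 1.223301.
Step 5: Under H0, H ~ chi^2(3); p-value = 0.747421.
Step 6: alpha = 0.05. fail to reject H0.

H = 1.2233, df = 3, p = 0.747421, fail to reject H0.


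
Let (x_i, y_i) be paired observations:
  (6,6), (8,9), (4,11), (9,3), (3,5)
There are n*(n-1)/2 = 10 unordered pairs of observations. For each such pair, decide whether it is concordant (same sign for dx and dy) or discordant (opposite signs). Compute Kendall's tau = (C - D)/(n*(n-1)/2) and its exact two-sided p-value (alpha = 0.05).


Step 1: Enumerate the 10 unordered pairs (i,j) with i<j and classify each by sign(x_j-x_i) * sign(y_j-y_i).
  (1,2):dx=+2,dy=+3->C; (1,3):dx=-2,dy=+5->D; (1,4):dx=+3,dy=-3->D; (1,5):dx=-3,dy=-1->C
  (2,3):dx=-4,dy=+2->D; (2,4):dx=+1,dy=-6->D; (2,5):dx=-5,dy=-4->C; (3,4):dx=+5,dy=-8->D
  (3,5):dx=-1,dy=-6->C; (4,5):dx=-6,dy=+2->D
Step 2: C = 4, D = 6, total pairs = 10.
Step 3: tau = (C - D)/(n(n-1)/2) = (4 - 6)/10 = -0.200000.
Step 4: Exact two-sided p-value (enumerate n! = 120 permutations of y under H0): p = 0.816667.
Step 5: alpha = 0.05. fail to reject H0.

tau_b = -0.2000 (C=4, D=6), p = 0.816667, fail to reject H0.


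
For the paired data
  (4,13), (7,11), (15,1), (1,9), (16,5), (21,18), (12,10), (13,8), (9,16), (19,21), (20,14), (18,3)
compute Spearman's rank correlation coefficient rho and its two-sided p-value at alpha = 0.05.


Step 1: Rank x and y separately (midranks; no ties here).
rank(x): 4->2, 7->3, 15->7, 1->1, 16->8, 21->12, 12->5, 13->6, 9->4, 19->10, 20->11, 18->9
rank(y): 13->8, 11->7, 1->1, 9->5, 5->3, 18->11, 10->6, 8->4, 16->10, 21->12, 14->9, 3->2
Step 2: d_i = R_x(i) - R_y(i); compute d_i^2.
  (2-8)^2=36, (3-7)^2=16, (7-1)^2=36, (1-5)^2=16, (8-3)^2=25, (12-11)^2=1, (5-6)^2=1, (6-4)^2=4, (4-10)^2=36, (10-12)^2=4, (11-9)^2=4, (9-2)^2=49
sum(d^2) = 228.
Step 3: rho = 1 - 6*228 / (12*(12^2 - 1)) = 1 - 1368/1716 = 0.202797.
Step 4: Under H0, t = rho * sqrt((n-2)/(1-rho^2)) = 0.6549 ~ t(10).
Step 5: Two-sided p-value from the t-distribution with 10 df = 0.527302.
Step 6: alpha = 0.05. fail to reject H0.

rho = 0.2028, p = 0.527302, fail to reject H0 at alpha = 0.05.


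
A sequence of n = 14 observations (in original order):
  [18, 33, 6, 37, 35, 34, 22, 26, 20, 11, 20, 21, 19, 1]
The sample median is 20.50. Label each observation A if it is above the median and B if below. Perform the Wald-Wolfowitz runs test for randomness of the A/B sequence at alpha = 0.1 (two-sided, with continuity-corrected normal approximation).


Step 1: Compute median = 20.50; label A = above, B = below.
Labels in order: BABAAAAABBBABB  (n_A = 7, n_B = 7)
Step 2: Count runs R = 7.
Step 3: Under H0 (random ordering), E[R] = 2*n_A*n_B/(n_A+n_B) + 1 = 2*7*7/14 + 1 = 8.0000.
        Var[R] = 2*n_A*n_B*(2*n_A*n_B - n_A - n_B) / ((n_A+n_B)^2 * (n_A+n_B-1)) = 8232/2548 = 3.2308.
        SD[R] = 1.7974.
Step 4: Continuity-corrected z = (R + 0.5 - E[R]) / SD[R] = (7 + 0.5 - 8.0000) / 1.7974 = -0.2782.
Step 5: Two-sided p-value via normal approximation = 2*(1 - Phi(|z|)) = 0.780879.
Step 6: alpha = 0.1. fail to reject H0.

R = 7, z = -0.2782, p = 0.780879, fail to reject H0.


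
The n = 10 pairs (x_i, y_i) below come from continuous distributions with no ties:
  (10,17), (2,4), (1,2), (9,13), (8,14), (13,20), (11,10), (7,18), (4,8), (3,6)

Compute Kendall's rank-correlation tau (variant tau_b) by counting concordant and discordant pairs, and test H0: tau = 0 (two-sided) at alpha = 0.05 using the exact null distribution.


Step 1: Enumerate the 45 unordered pairs (i,j) with i<j and classify each by sign(x_j-x_i) * sign(y_j-y_i).
  (1,2):dx=-8,dy=-13->C; (1,3):dx=-9,dy=-15->C; (1,4):dx=-1,dy=-4->C; (1,5):dx=-2,dy=-3->C
  (1,6):dx=+3,dy=+3->C; (1,7):dx=+1,dy=-7->D; (1,8):dx=-3,dy=+1->D; (1,9):dx=-6,dy=-9->C
  (1,10):dx=-7,dy=-11->C; (2,3):dx=-1,dy=-2->C; (2,4):dx=+7,dy=+9->C; (2,5):dx=+6,dy=+10->C
  (2,6):dx=+11,dy=+16->C; (2,7):dx=+9,dy=+6->C; (2,8):dx=+5,dy=+14->C; (2,9):dx=+2,dy=+4->C
  (2,10):dx=+1,dy=+2->C; (3,4):dx=+8,dy=+11->C; (3,5):dx=+7,dy=+12->C; (3,6):dx=+12,dy=+18->C
  (3,7):dx=+10,dy=+8->C; (3,8):dx=+6,dy=+16->C; (3,9):dx=+3,dy=+6->C; (3,10):dx=+2,dy=+4->C
  (4,5):dx=-1,dy=+1->D; (4,6):dx=+4,dy=+7->C; (4,7):dx=+2,dy=-3->D; (4,8):dx=-2,dy=+5->D
  (4,9):dx=-5,dy=-5->C; (4,10):dx=-6,dy=-7->C; (5,6):dx=+5,dy=+6->C; (5,7):dx=+3,dy=-4->D
  (5,8):dx=-1,dy=+4->D; (5,9):dx=-4,dy=-6->C; (5,10):dx=-5,dy=-8->C; (6,7):dx=-2,dy=-10->C
  (6,8):dx=-6,dy=-2->C; (6,9):dx=-9,dy=-12->C; (6,10):dx=-10,dy=-14->C; (7,8):dx=-4,dy=+8->D
  (7,9):dx=-7,dy=-2->C; (7,10):dx=-8,dy=-4->C; (8,9):dx=-3,dy=-10->C; (8,10):dx=-4,dy=-12->C
  (9,10):dx=-1,dy=-2->C
Step 2: C = 37, D = 8, total pairs = 45.
Step 3: tau = (C - D)/(n(n-1)/2) = (37 - 8)/45 = 0.644444.
Step 4: Exact two-sided p-value (enumerate n! = 3628800 permutations of y under H0): p = 0.009148.
Step 5: alpha = 0.05. reject H0.

tau_b = 0.6444 (C=37, D=8), p = 0.009148, reject H0.


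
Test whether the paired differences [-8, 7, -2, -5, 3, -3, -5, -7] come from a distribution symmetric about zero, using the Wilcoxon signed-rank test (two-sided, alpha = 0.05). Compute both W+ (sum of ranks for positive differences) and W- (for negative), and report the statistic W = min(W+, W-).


Step 1: Drop any zero differences (none here) and take |d_i|.
|d| = [8, 7, 2, 5, 3, 3, 5, 7]
Step 2: Midrank |d_i| (ties get averaged ranks).
ranks: |8|->8, |7|->6.5, |2|->1, |5|->4.5, |3|->2.5, |3|->2.5, |5|->4.5, |7|->6.5
Step 3: Attach original signs; sum ranks with positive sign and with negative sign.
W+ = 6.5 + 2.5 = 9
W- = 8 + 1 + 4.5 + 2.5 + 4.5 + 6.5 = 27
(Check: W+ + W- = 36 should equal n(n+1)/2 = 36.)
Step 4: Test statistic W = min(W+, W-) = 9.
Step 5: Ties in |d|, so use the tie-corrected normal approximation.
        E[W] = n(n+1)/4 = 8*9/4 = 18.
        Tie groups: |d|=3 (t=2), |d|=5 (t=2), |d|=7 (t=2); sum(t^3 - t) = 18.
        Var[W] = n(n+1)(2n+1)/24 - sum(t^3-t)/48 = 1224/24 - 18/48 = 50.625.
        z = (W - E[W]) / sqrt(Var[W]) = (9 - 18) / 7.1151 = -1.2649.
        Two-sided p = 2*Phi(z) = 0.205903.
Step 6: alpha = 0.05. fail to reject H0.

W+ = 9, W- = 27, W = min = 9, p = 0.205903, fail to reject H0.


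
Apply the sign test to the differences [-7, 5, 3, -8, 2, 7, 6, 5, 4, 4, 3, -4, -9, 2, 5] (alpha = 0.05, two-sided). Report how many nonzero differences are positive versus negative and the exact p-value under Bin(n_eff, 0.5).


Step 1: Discard zero differences. Original n = 15; n_eff = number of nonzero differences = 15.
Nonzero differences (with sign): -7, +5, +3, -8, +2, +7, +6, +5, +4, +4, +3, -4, -9, +2, +5
Step 2: Count signs: positive = 11, negative = 4.
Step 3: Under H0: P(positive) = 0.5, so the number of positives S ~ Bin(15, 0.5).
Step 4: Two-sided exact p-value = sum of Bin(15,0.5) probabilities at or below the observed probability = 0.118469.
Step 5: alpha = 0.05. fail to reject H0.

n_eff = 15, pos = 11, neg = 4, p = 0.118469, fail to reject H0.


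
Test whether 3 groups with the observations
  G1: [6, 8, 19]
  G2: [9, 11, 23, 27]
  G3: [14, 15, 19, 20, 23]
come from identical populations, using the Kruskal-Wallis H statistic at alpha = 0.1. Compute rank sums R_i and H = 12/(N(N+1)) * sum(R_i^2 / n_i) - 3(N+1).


Step 1: Combine all N = 12 observations and assign midranks.
sorted (value, group, rank): (6,G1,1), (8,G1,2), (9,G2,3), (11,G2,4), (14,G3,5), (15,G3,6), (19,G1,7.5), (19,G3,7.5), (20,G3,9), (23,G2,10.5), (23,G3,10.5), (27,G2,12)
Step 2: Sum ranks within each group.
R_1 = 10.5 (n_1 = 3)
R_2 = 29.5 (n_2 = 4)
R_3 = 38 (n_3 = 5)
Step 3: H = 12/(N(N+1)) * sum(R_i^2/n_i) - 3(N+1)
     = 12/(12*13) * (10.5^2/3 + 29.5^2/4 + 38^2/5) - 3*13
     = 0.076923 * 543.112 - 39
     = 2.777885.
Step 4: Ties present; correction factor C = 1 - 12/(12^3 - 12) = 0.993007. Corrected H = 2.777885 / 0.993007 = 2.797447.
Step 5: Under H0, H ~ chi^2(2); p-value = 0.246912.
Step 6: alpha = 0.1. fail to reject H0.

H = 2.7974, df = 2, p = 0.246912, fail to reject H0.


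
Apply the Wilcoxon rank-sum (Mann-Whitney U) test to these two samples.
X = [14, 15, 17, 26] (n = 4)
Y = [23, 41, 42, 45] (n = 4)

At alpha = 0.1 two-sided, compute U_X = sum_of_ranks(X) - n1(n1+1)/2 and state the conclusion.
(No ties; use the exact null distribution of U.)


Step 1: Combine and sort all 8 observations; assign midranks.
sorted (value, group): (14,X), (15,X), (17,X), (23,Y), (26,X), (41,Y), (42,Y), (45,Y)
ranks: 14->1, 15->2, 17->3, 23->4, 26->5, 41->6, 42->7, 45->8
Step 2: Rank sum for X: R1 = 1 + 2 + 3 + 5 = 11.
Step 3: U_X = R1 - n1(n1+1)/2 = 11 - 4*5/2 = 11 - 10 = 1.
       U_Y = n1*n2 - U_X = 16 - 1 = 15.
Step 4: No ties, so the exact null distribution of U (based on enumerating the C(8,4) = 70 equally likely rank assignments) gives the two-sided p-value.
Step 5: p-value = 0.057143; compare to alpha = 0.1. reject H0.

U_X = 1, p = 0.057143, reject H0 at alpha = 0.1.


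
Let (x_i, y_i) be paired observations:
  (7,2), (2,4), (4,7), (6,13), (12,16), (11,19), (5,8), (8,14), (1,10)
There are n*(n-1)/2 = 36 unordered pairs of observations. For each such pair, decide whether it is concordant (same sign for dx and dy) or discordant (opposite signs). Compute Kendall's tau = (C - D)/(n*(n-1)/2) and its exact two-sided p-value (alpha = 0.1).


Step 1: Enumerate the 36 unordered pairs (i,j) with i<j and classify each by sign(x_j-x_i) * sign(y_j-y_i).
  (1,2):dx=-5,dy=+2->D; (1,3):dx=-3,dy=+5->D; (1,4):dx=-1,dy=+11->D; (1,5):dx=+5,dy=+14->C
  (1,6):dx=+4,dy=+17->C; (1,7):dx=-2,dy=+6->D; (1,8):dx=+1,dy=+12->C; (1,9):dx=-6,dy=+8->D
  (2,3):dx=+2,dy=+3->C; (2,4):dx=+4,dy=+9->C; (2,5):dx=+10,dy=+12->C; (2,6):dx=+9,dy=+15->C
  (2,7):dx=+3,dy=+4->C; (2,8):dx=+6,dy=+10->C; (2,9):dx=-1,dy=+6->D; (3,4):dx=+2,dy=+6->C
  (3,5):dx=+8,dy=+9->C; (3,6):dx=+7,dy=+12->C; (3,7):dx=+1,dy=+1->C; (3,8):dx=+4,dy=+7->C
  (3,9):dx=-3,dy=+3->D; (4,5):dx=+6,dy=+3->C; (4,6):dx=+5,dy=+6->C; (4,7):dx=-1,dy=-5->C
  (4,8):dx=+2,dy=+1->C; (4,9):dx=-5,dy=-3->C; (5,6):dx=-1,dy=+3->D; (5,7):dx=-7,dy=-8->C
  (5,8):dx=-4,dy=-2->C; (5,9):dx=-11,dy=-6->C; (6,7):dx=-6,dy=-11->C; (6,8):dx=-3,dy=-5->C
  (6,9):dx=-10,dy=-9->C; (7,8):dx=+3,dy=+6->C; (7,9):dx=-4,dy=+2->D; (8,9):dx=-7,dy=-4->C
Step 2: C = 27, D = 9, total pairs = 36.
Step 3: tau = (C - D)/(n(n-1)/2) = (27 - 9)/36 = 0.500000.
Step 4: Exact two-sided p-value (enumerate n! = 362880 permutations of y under H0): p = 0.075176.
Step 5: alpha = 0.1. reject H0.

tau_b = 0.5000 (C=27, D=9), p = 0.075176, reject H0.


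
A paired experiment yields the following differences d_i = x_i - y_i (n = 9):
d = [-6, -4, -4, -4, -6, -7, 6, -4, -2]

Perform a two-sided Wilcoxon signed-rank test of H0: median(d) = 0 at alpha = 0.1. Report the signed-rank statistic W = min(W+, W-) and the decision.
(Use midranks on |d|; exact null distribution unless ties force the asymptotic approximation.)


Step 1: Drop any zero differences (none here) and take |d_i|.
|d| = [6, 4, 4, 4, 6, 7, 6, 4, 2]
Step 2: Midrank |d_i| (ties get averaged ranks).
ranks: |6|->7, |4|->3.5, |4|->3.5, |4|->3.5, |6|->7, |7|->9, |6|->7, |4|->3.5, |2|->1
Step 3: Attach original signs; sum ranks with positive sign and with negative sign.
W+ = 7 = 7
W- = 7 + 3.5 + 3.5 + 3.5 + 7 + 9 + 3.5 + 1 = 38
(Check: W+ + W- = 45 should equal n(n+1)/2 = 45.)
Step 4: Test statistic W = min(W+, W-) = 7.
Step 5: Ties in |d|, so use the tie-corrected normal approximation.
        E[W] = n(n+1)/4 = 9*10/4 = 22.5.
        Tie groups: |d|=4 (t=4), |d|=6 (t=3); sum(t^3 - t) = 84.
        Var[W] = n(n+1)(2n+1)/24 - sum(t^3-t)/48 = 1710/24 - 84/48 = 69.5.
        z = (W - E[W]) / sqrt(Var[W]) = (7 - 22.5) / 8.3367 = -1.8593.
        Two-sided p = 2*Phi(z) = 0.062991.
Step 6: alpha = 0.1. reject H0.

W+ = 7, W- = 38, W = min = 7, p = 0.062991, reject H0.


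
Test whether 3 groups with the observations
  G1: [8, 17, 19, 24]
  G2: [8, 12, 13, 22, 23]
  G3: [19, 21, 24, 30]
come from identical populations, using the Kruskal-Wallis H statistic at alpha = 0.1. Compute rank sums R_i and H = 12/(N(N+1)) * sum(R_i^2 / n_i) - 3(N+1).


Step 1: Combine all N = 13 observations and assign midranks.
sorted (value, group, rank): (8,G1,1.5), (8,G2,1.5), (12,G2,3), (13,G2,4), (17,G1,5), (19,G1,6.5), (19,G3,6.5), (21,G3,8), (22,G2,9), (23,G2,10), (24,G1,11.5), (24,G3,11.5), (30,G3,13)
Step 2: Sum ranks within each group.
R_1 = 24.5 (n_1 = 4)
R_2 = 27.5 (n_2 = 5)
R_3 = 39 (n_3 = 4)
Step 3: H = 12/(N(N+1)) * sum(R_i^2/n_i) - 3(N+1)
     = 12/(13*14) * (24.5^2/4 + 27.5^2/5 + 39^2/4) - 3*14
     = 0.065934 * 681.562 - 42
     = 2.938187.
Step 4: Ties present; correction factor C = 1 - 18/(13^3 - 13) = 0.991758. Corrected H = 2.938187 / 0.991758 = 2.962604.
Step 5: Under H0, H ~ chi^2(2); p-value = 0.227342.
Step 6: alpha = 0.1. fail to reject H0.

H = 2.9626, df = 2, p = 0.227342, fail to reject H0.


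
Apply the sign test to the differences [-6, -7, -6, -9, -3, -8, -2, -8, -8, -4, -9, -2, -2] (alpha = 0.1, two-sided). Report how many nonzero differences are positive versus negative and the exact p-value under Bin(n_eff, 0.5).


Step 1: Discard zero differences. Original n = 13; n_eff = number of nonzero differences = 13.
Nonzero differences (with sign): -6, -7, -6, -9, -3, -8, -2, -8, -8, -4, -9, -2, -2
Step 2: Count signs: positive = 0, negative = 13.
Step 3: Under H0: P(positive) = 0.5, so the number of positives S ~ Bin(13, 0.5).
Step 4: Two-sided exact p-value = sum of Bin(13,0.5) probabilities at or below the observed probability = 0.000244.
Step 5: alpha = 0.1. reject H0.

n_eff = 13, pos = 0, neg = 13, p = 0.000244, reject H0.
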